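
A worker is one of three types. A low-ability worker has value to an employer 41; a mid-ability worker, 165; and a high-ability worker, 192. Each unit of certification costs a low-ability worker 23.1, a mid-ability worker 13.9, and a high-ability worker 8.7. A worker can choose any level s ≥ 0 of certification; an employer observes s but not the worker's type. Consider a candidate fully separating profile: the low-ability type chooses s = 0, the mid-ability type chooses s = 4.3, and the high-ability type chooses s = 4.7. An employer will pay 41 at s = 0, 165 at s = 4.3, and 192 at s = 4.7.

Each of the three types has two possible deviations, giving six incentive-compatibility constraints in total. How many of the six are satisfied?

3

High-ability (own payoff 192 − 8.7×4.7 = 151.11): to s=0 gives 41 → no gain ✓; to s=4.3 gives 165 − 8.7×4.3 = 127.59 → no gain ✓.
Low-ability (own payoff 41): to s=4.3 gives 165 − 23.1×4.3 = 65.67 → profitable ✗; to s=4.7 gives 192 − 23.1×4.7 = 83.43 → profitable ✗.
Mid-ability (own payoff 165 − 13.9×4.3 = 105.23): to s=0 gives 41 → no gain ✓; to s=4.7 gives 192 − 13.9×4.7 = 126.67 → profitable ✗.
3 of the 6 constraints hold; not an equilibrium.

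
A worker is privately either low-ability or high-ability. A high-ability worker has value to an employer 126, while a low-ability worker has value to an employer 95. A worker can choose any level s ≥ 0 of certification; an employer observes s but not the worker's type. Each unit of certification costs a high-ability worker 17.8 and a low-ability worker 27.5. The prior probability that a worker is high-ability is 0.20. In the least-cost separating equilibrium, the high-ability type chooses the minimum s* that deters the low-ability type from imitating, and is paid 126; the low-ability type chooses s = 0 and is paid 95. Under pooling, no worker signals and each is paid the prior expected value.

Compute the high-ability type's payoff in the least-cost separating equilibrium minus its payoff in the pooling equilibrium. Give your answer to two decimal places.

4.73

Least-cost separating signal: s* solves 95 = 126 − 27.5·s*, so s* = (126 − 95)/27.5 ≈ 1.1273.
High-ability type's separating payoff: 126 − 17.8 × s* = 126 − 17.8 × (126 − 95)/27.5 = 126 − 551.8/27.5 ≈ 105.9345.
Pooling payoff: 0.20 × 126 + 0.80 × 95 = 101.2.
Difference: 105.9345 − 101.2 = 4.7345, i.e. 4.73 to two decimal places.
The high-ability type prefers to separate.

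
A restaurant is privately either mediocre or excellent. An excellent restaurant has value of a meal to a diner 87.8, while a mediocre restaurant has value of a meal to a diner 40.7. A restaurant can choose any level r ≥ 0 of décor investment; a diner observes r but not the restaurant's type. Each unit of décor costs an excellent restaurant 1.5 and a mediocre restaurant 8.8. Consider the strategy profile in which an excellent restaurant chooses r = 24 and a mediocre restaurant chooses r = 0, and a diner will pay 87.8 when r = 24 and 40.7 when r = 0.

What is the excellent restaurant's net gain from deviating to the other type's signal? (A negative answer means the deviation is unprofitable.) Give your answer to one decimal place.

Playing r = 24 the excellent restaurant receives 87.8 − 1.5 × 24 = 51.8.
Deviating to r = 0 yields 40.7 instead.
Gain from deviating: 40.7 − 51.8 = -11.1.
The gain is negative, so the excellent type's incentive-compatibility constraint is satisfied.

-11.1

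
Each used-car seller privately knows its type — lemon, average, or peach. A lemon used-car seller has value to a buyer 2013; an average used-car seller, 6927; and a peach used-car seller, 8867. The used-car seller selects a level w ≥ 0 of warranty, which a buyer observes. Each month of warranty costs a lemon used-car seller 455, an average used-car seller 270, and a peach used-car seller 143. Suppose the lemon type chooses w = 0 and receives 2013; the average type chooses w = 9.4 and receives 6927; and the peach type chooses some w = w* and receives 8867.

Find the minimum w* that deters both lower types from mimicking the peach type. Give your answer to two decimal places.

Lemon type (on-path payoff 2013) won't mimic when 2013 ≥ 8867 − 455·w*, i.e. w* ≥ 15.06.
Average type (on-path payoff 6927 − 270×9.4 = 4389) won't mimic when 4389 ≥ 8867 − 270·w*, i.e. w* ≥ 16.59.
Both must hold, so w* = max(15.06, 16.59) = 16.59. The average type's constraint binds.

16.59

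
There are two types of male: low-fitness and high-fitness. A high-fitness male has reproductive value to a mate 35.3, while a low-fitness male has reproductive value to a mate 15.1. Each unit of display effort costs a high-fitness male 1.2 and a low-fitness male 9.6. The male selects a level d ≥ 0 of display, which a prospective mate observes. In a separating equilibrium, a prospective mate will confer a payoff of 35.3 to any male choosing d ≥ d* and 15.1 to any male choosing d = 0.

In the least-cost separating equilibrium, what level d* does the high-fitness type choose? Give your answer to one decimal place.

A low-fitness male choosing d = 0 receives 15.1.
Imitating at d* instead would pay 35.3 at cost 9.6·d*, netting 35.3 − 9.6·d*.
Indifference: 15.1 = 35.3 − 9.6·d*, so d* = (35.3 − 15.1) / 9.6 ≈ 2.1.
This is the low-fitness type's binding incentive-compatibility constraint; any d ≥ 2.1 sustains separation on that side.

2.1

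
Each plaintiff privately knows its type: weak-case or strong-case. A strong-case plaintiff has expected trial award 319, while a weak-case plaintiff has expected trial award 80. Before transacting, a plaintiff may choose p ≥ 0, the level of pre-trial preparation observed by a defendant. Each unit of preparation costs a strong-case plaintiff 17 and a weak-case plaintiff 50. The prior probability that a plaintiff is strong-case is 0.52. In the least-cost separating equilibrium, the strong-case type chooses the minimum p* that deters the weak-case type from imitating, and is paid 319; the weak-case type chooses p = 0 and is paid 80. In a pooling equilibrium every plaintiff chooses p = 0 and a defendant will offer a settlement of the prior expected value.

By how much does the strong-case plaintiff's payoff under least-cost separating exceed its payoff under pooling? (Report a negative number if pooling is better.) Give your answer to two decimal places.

33.46

Least-cost separating signal: p* solves 80 = 319 − 50·p*, so p* = (319 − 80)/50 = 4.78.
Strong-case type's separating payoff: 319 − 17 × p* = 319 − 17 × (319 − 80)/50 = 319 − 4063/50 = 237.74.
Pooling payoff: 0.52 × 319 + 0.48 × 80 = 204.28.
Difference: 237.74 − 204.28 = 33.46.
The strong-case type prefers to separate.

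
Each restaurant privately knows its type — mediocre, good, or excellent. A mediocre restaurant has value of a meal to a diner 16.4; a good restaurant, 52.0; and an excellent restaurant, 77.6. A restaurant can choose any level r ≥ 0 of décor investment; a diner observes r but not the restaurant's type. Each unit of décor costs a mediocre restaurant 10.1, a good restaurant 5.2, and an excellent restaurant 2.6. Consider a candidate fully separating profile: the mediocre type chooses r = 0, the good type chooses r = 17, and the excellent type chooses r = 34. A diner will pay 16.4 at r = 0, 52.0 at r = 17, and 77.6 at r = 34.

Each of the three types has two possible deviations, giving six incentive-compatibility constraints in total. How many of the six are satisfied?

Excellent (own payoff 77.6 − 2.6×34 = -10.8): to r=0 gives 16.4 → profitable ✗; to r=17 gives 52.0 − 2.6×17 = 7.8 → profitable ✗.
Good (own payoff 52.0 − 5.2×17 = -36.4): to r=0 gives 16.4 → profitable ✗; to r=34 gives 77.6 − 5.2×34 = -99.2 → no gain ✓.
Mediocre (own payoff 16.4): to r=17 gives 52.0 − 10.1×17 = -119.7 → no gain ✓; to r=34 gives 77.6 − 10.1×34 = -265.8 → no gain ✓.
3 of the 6 constraints hold; not an equilibrium.

3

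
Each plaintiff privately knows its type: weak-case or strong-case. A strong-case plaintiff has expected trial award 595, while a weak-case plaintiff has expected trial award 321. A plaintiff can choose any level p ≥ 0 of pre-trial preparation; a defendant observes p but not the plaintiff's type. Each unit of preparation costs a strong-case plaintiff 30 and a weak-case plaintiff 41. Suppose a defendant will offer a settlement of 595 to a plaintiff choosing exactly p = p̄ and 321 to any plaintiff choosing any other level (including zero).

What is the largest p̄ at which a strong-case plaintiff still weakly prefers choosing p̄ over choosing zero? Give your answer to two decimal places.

Choosing p̄ yields the strong-case type 595 − 30·p̄; choosing zero yields 321.
The strong-case type is indifferent at 595 − 30·p̄ = 321, i.e. p̄ = (595 − 321) / 30 ≈ 9.13.
For any p̄ above 9.13 the strong-case type would rather pool at zero, so separation collapses.

9.13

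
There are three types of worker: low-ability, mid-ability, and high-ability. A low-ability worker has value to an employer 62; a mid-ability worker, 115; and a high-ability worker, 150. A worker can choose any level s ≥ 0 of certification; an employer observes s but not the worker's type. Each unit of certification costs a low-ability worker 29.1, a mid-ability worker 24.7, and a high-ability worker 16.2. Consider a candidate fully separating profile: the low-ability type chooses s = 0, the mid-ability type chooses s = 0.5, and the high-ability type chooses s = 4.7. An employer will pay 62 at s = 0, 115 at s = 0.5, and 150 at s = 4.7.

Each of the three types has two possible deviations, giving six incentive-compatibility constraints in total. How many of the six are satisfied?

Mid-ability (own payoff 115 − 24.7×0.5 = 102.65): to s=0 gives 62 → no gain ✓; to s=4.7 gives 150 − 24.7×4.7 = 33.91 → no gain ✓.
Low-ability (own payoff 62): to s=0.5 gives 115 − 29.1×0.5 = 100.45 → profitable ✗; to s=4.7 gives 150 − 29.1×4.7 = 13.23 → no gain ✓.
High-ability (own payoff 150 − 16.2×4.7 = 73.86): to s=0 gives 62 → no gain ✓; to s=0.5 gives 115 − 16.2×0.5 = 106.9 → profitable ✗.
4 of the 6 constraints hold; not an equilibrium.

4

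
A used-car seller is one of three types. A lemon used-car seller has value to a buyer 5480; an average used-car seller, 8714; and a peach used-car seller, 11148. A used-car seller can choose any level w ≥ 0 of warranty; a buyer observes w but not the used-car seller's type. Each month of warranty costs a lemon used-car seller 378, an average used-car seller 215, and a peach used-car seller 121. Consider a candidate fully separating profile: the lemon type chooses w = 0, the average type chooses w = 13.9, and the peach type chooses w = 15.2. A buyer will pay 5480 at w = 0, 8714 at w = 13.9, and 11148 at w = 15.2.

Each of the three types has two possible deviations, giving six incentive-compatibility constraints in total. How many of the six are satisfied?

Peach (own payoff 11148 − 121×15.2 = 9308.8): to w=0 gives 5480 → no gain ✓; to w=13.9 gives 8714 − 121×13.9 = 7032.1 → no gain ✓.
Average (own payoff 8714 − 215×13.9 = 5725.5): to w=0 gives 5480 → no gain ✓; to w=15.2 gives 11148 − 215×15.2 = 7880 → profitable ✗.
Lemon (own payoff 5480): to w=13.9 gives 8714 − 378×13.9 = 3459.8 → no gain ✓; to w=15.2 gives 11148 − 378×15.2 = 5402.4 → no gain ✓.
5 of the 6 constraints hold; not an equilibrium.

5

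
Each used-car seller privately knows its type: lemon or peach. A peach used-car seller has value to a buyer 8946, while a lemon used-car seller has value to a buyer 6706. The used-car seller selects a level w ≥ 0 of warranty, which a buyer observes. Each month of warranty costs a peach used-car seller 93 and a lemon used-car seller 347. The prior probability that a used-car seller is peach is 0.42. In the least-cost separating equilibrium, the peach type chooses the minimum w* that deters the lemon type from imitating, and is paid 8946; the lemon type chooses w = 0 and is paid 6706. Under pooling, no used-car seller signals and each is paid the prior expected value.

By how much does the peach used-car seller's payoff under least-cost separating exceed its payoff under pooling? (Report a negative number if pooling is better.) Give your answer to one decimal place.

698.9

Least-cost separating signal: w* solves 6706 = 8946 − 347·w*, so w* = (8946 − 6706)/347 ≈ 6.4553.
Peach type's separating payoff: 8946 − 93 × w* = 8946 − 93 × (8946 − 6706)/347 = 8946 − 208320/347 ≈ 8345.654.
Pooling payoff: 0.42 × 8946 + 0.58 × 6706 = 7646.8.
Difference: 8345.654 − 7646.8 = 698.854, i.e. 698.9 to one decimal place.
The peach type prefers to separate.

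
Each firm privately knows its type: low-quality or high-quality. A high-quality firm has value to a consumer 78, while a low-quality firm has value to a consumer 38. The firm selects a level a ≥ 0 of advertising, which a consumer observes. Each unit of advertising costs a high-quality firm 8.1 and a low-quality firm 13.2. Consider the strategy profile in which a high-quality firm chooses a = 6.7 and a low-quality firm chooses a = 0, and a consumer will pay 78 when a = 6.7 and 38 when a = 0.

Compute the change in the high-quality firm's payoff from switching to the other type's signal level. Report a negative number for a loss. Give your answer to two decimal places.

Playing a = 6.7 the high-quality firm receives 78 − 8.1 × 6.7 = 23.73.
Deviating to a = 0 yields 38 instead.
Gain from deviating: 38 − 23.73 = 14.27.
The gain is positive, so the high-quality type's incentive-compatibility constraint is violated — this profile is not a separating equilibrium.

14.27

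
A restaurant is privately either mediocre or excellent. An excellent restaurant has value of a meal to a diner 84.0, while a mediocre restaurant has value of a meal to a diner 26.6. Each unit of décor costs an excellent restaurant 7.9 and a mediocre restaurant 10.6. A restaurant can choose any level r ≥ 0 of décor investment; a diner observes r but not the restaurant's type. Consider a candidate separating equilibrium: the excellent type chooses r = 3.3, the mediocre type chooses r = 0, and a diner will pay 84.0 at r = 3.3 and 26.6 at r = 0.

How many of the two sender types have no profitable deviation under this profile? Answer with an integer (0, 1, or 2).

Mediocre type: stay at 0 → 26.6; mimic → 84.0 − 10.6 × 3.3 = 49.02. IC fails (26.6 < 49.02).
Excellent type: signal → 84.0 − 7.9 × 3.3 = 57.93; deviate to 0 → 26.6. IC holds (57.93 ≥ 26.6).
1 of 2 constraints hold, so this profile is not an equilibrium.

1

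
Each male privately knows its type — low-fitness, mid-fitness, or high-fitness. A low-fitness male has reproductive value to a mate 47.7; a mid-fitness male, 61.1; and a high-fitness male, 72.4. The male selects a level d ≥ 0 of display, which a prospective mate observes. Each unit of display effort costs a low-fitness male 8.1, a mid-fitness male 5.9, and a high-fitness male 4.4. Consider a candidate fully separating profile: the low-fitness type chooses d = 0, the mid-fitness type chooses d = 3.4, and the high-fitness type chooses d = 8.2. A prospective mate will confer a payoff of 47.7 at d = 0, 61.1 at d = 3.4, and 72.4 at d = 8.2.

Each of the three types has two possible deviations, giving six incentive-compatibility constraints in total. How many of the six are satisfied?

3

Mid-fitness (own payoff 61.1 − 5.9×3.4 = 41.04): to d=0 gives 47.7 → profitable ✗; to d=8.2 gives 72.4 − 5.9×8.2 = 24.02 → no gain ✓.
Low-fitness (own payoff 47.7): to d=3.4 gives 61.1 − 8.1×3.4 = 33.56 → no gain ✓; to d=8.2 gives 72.4 − 8.1×8.2 = 5.98 → no gain ✓.
High-fitness (own payoff 72.4 − 4.4×8.2 = 36.32): to d=0 gives 47.7 → profitable ✗; to d=3.4 gives 61.1 − 4.4×3.4 = 46.14 → profitable ✗.
3 of the 6 constraints hold; not an equilibrium.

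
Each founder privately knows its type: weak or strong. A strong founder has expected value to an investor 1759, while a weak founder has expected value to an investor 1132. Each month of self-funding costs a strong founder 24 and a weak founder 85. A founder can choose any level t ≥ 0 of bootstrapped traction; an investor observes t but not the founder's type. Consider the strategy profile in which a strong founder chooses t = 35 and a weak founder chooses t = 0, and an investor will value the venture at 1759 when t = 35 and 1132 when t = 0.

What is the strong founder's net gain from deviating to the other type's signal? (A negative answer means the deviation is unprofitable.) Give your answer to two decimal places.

213.00

Playing t = 35 the strong founder receives 1759 − 24 × 35 = 919.
Deviating to t = 0 yields 1132 instead.
Gain from deviating: 1132 − 919 = 213.00.
The gain is positive, so the strong type's incentive-compatibility constraint is violated — this profile is not a separating equilibrium.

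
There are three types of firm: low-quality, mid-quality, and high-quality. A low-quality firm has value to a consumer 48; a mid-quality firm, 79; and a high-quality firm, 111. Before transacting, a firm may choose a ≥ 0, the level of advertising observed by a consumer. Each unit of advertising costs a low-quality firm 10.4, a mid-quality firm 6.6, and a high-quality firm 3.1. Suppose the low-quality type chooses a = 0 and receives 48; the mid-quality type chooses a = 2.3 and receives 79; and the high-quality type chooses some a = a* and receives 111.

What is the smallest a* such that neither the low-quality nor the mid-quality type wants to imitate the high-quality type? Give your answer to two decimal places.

7.15

Low-quality type (on-path payoff 48) won't mimic when 48 ≥ 111 − 10.4·a*, i.e. a* ≥ 6.06.
Mid-quality type (on-path payoff 79 − 6.6×2.3 = 63.82) won't mimic when 63.82 ≥ 111 − 6.6·a*, i.e. a* ≥ 7.15.
Both must hold, so a* = max(6.06, 7.15) = 7.15. The mid-quality type's constraint binds.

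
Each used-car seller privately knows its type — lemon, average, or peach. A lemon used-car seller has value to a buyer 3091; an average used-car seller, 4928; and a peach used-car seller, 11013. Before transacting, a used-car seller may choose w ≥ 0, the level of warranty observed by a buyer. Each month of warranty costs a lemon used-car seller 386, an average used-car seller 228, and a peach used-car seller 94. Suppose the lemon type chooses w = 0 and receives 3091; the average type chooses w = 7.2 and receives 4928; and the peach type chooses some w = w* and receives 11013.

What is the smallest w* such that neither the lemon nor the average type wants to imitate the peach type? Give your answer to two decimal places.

Average type (on-path payoff 4928 − 228×7.2 = 3286.4) won't mimic when 3286.4 ≥ 11013 − 228·w*, i.e. w* ≥ 33.89.
Lemon type (on-path payoff 3091) won't mimic when 3091 ≥ 11013 − 386·w*, i.e. w* ≥ 20.52.
Both must hold, so w* = max(20.52, 33.89) = 33.89. The average type's constraint binds.

33.89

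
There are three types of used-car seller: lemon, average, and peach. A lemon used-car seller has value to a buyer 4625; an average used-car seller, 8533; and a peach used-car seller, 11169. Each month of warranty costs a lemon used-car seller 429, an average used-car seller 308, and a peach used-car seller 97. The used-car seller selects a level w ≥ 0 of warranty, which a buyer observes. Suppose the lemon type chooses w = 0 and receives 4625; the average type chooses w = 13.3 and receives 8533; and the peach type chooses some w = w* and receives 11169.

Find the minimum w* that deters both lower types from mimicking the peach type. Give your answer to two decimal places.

Average type (on-path payoff 8533 − 308×13.3 = 4436.6) won't mimic when 4436.6 ≥ 11169 − 308·w*, i.e. w* ≥ 21.86.
Lemon type (on-path payoff 4625) won't mimic when 4625 ≥ 11169 − 429·w*, i.e. w* ≥ 15.25.
Both must hold, so w* = max(15.25, 21.86) = 21.86. The average type's constraint binds.

21.86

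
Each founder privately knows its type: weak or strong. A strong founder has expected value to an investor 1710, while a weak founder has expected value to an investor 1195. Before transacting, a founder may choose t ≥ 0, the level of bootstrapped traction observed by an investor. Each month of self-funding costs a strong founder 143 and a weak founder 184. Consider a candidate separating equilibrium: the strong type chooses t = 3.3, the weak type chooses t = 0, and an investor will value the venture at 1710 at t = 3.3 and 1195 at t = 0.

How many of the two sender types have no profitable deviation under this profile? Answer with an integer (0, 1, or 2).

Strong type: signal → 1710 − 143 × 3.3 = 1238.1; deviate to 0 → 1195. IC holds (1238.1 ≥ 1195).
Weak type: stay at 0 → 1195; mimic → 1710 − 184 × 3.3 = 1102.8. IC holds (1195 ≥ 1102.8).
2 of 2 constraints hold, so this is a separating equilibrium.

2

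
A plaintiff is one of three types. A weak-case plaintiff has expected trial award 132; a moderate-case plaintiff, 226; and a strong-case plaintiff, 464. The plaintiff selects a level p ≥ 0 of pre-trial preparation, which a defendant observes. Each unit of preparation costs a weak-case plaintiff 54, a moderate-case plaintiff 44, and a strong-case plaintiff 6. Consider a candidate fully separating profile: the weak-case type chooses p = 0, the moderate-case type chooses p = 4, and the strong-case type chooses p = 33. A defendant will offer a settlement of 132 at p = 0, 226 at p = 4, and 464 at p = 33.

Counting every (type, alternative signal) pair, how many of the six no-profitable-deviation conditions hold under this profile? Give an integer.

5

Strong-case (own payoff 464 − 6×33 = 266): to p=0 gives 132 → no gain ✓; to p=4 gives 226 − 6×4 = 202 → no gain ✓.
Moderate-case (own payoff 226 − 44×4 = 50): to p=0 gives 132 → profitable ✗; to p=33 gives 464 − 44×33 = -988 → no gain ✓.
Weak-case (own payoff 132): to p=4 gives 226 − 54×4 = 10 → no gain ✓; to p=33 gives 464 − 54×33 = -1318 → no gain ✓.
5 of the 6 constraints hold; not an equilibrium.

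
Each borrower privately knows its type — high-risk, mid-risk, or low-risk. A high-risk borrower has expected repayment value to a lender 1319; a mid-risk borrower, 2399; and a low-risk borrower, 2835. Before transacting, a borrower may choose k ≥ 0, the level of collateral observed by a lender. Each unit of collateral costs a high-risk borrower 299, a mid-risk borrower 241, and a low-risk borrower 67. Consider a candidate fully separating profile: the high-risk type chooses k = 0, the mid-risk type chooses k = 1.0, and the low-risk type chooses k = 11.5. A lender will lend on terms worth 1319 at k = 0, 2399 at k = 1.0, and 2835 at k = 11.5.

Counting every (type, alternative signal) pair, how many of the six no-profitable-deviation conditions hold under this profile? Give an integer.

4

Low-risk (own payoff 2835 − 67×11.5 = 2064.5): to k=0 gives 1319 → no gain ✓; to k=1.0 gives 2399 − 67×1.0 = 2332 → profitable ✗.
High-risk (own payoff 1319): to k=1.0 gives 2399 − 299×1.0 = 2100 → profitable ✗; to k=11.5 gives 2835 − 299×11.5 = -603.5 → no gain ✓.
Mid-risk (own payoff 2399 − 241×1.0 = 2158): to k=0 gives 1319 → no gain ✓; to k=11.5 gives 2835 − 241×11.5 = 63.5 → no gain ✓.
4 of the 6 constraints hold; not an equilibrium.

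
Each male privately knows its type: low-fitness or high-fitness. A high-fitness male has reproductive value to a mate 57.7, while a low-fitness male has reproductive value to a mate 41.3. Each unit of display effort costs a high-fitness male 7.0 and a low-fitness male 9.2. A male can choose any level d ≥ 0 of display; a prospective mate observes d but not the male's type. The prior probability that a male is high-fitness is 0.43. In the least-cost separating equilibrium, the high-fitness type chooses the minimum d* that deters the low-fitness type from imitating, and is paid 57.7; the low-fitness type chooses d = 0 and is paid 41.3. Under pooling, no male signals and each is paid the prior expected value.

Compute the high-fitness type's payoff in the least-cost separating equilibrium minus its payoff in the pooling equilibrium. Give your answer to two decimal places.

-3.13

Least-cost separating signal: d* solves 41.3 = 57.7 − 9.2·d*, so d* = (57.7 − 41.3)/9.2 ≈ 1.7826.
High-fitness type's separating payoff: 57.7 − 7.0 × d* = 57.7 − 7.0 × (57.7 − 41.3)/9.2 = 57.7 − 114.8/9.2 ≈ 45.2217.
Pooling payoff: 0.43 × 57.7 + 0.57 × 41.3 = 48.352.
Difference: 45.2217 − 48.352 = -3.1303, i.e. -3.13 to two decimal places.
The high-fitness type would prefer the pooling outcome.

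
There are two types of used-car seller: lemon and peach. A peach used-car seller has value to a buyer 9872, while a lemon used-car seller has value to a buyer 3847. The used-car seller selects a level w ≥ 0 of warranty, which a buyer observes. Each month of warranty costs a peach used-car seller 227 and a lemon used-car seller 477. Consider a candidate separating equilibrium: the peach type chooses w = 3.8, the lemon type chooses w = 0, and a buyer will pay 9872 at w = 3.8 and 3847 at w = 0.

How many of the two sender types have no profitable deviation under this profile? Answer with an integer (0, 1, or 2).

Lemon type: stay at 0 → 3847; mimic → 9872 − 477 × 3.8 = 8059.4. IC fails (3847 < 8059.4).
Peach type: signal → 9872 − 227 × 3.8 = 9009.4; deviate to 0 → 3847. IC holds (9009.4 ≥ 3847).
1 of 2 constraints hold, so this profile is not an equilibrium.

1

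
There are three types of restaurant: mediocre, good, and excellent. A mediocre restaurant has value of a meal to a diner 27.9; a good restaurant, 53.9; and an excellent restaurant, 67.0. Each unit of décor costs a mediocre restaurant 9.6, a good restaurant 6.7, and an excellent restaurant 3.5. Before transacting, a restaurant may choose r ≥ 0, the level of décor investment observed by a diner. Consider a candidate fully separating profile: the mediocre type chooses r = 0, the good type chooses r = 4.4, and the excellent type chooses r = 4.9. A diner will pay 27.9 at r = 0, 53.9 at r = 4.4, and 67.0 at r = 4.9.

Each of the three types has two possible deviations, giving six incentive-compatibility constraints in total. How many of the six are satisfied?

4

Good (own payoff 53.9 − 6.7×4.4 = 24.42): to r=0 gives 27.9 → profitable ✗; to r=4.9 gives 67.0 − 6.7×4.9 = 34.17 → profitable ✗.
Excellent (own payoff 67.0 − 3.5×4.9 = 49.85): to r=0 gives 27.9 → no gain ✓; to r=4.4 gives 53.9 − 3.5×4.4 = 38.5 → no gain ✓.
Mediocre (own payoff 27.9): to r=4.4 gives 53.9 − 9.6×4.4 = 11.66 → no gain ✓; to r=4.9 gives 67.0 − 9.6×4.9 = 19.96 → no gain ✓.
4 of the 6 constraints hold; not an equilibrium.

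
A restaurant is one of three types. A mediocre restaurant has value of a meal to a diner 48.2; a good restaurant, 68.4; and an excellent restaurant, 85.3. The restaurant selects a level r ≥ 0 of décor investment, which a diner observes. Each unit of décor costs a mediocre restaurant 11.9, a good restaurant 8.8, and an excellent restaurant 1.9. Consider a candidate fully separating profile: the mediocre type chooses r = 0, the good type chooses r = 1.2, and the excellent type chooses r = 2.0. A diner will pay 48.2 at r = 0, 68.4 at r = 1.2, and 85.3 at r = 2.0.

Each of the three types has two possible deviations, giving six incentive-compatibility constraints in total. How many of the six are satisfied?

Good (own payoff 68.4 − 8.8×1.2 = 57.84): to r=0 gives 48.2 → no gain ✓; to r=2.0 gives 85.3 − 8.8×2.0 = 67.7 → profitable ✗.
Excellent (own payoff 85.3 − 1.9×2.0 = 81.5): to r=0 gives 48.2 → no gain ✓; to r=1.2 gives 68.4 − 1.9×1.2 = 66.12 → no gain ✓.
Mediocre (own payoff 48.2): to r=1.2 gives 68.4 − 11.9×1.2 = 54.12 → profitable ✗; to r=2.0 gives 85.3 − 11.9×2.0 = 61.5 → profitable ✗.
3 of the 6 constraints hold; not an equilibrium.

3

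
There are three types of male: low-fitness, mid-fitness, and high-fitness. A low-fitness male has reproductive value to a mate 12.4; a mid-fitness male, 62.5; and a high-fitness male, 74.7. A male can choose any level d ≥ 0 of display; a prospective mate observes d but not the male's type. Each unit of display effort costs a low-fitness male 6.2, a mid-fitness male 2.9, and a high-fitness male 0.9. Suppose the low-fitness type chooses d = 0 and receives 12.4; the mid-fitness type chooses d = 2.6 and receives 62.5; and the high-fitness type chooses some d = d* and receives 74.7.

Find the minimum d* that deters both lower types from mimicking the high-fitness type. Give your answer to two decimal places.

Low-fitness type (on-path payoff 12.4) won't mimic when 12.4 ≥ 74.7 − 6.2·d*, i.e. d* ≥ 10.05.
Mid-fitness type (on-path payoff 62.5 − 2.9×2.6 = 54.96) won't mimic when 54.96 ≥ 74.7 − 2.9·d*, i.e. d* ≥ 6.81.
Both must hold, so d* = max(10.05, 6.81) = 10.05. The low-fitness type's constraint binds.

10.05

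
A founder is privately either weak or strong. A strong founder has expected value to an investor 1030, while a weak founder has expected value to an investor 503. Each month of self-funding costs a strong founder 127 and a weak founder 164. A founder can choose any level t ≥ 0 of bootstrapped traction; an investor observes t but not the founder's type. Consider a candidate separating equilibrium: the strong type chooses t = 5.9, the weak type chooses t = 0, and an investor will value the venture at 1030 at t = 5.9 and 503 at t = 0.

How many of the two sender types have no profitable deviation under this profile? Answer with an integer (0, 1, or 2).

1

Strong type: signal → 1030 − 127 × 5.9 = 280.7; deviate to 0 → 503. IC fails (280.7 < 503).
Weak type: stay at 0 → 503; mimic → 1030 − 164 × 5.9 = 62.4. IC holds (503 ≥ 62.4).
1 of 2 constraints hold, so this profile is not an equilibrium.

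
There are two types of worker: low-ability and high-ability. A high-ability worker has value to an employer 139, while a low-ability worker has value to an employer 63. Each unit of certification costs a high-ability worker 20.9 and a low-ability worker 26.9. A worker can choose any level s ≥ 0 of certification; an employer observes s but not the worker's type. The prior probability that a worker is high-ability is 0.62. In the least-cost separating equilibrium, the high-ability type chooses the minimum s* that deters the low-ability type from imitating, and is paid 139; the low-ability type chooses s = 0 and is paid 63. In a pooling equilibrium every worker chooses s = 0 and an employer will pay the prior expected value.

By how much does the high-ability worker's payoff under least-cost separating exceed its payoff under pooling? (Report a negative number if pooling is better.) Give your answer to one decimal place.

Least-cost separating signal: s* solves 63 = 139 − 26.9·s*, so s* = (139 − 63)/26.9 ≈ 2.8253.
High-ability type's separating payoff: 139 − 20.9 × s* = 139 − 20.9 × (139 − 63)/26.9 = 139 − 1588.4/26.9 ≈ 79.952.
Pooling payoff: 0.62 × 139 + 0.38 × 63 = 110.12.
Difference: 79.952 − 110.12 = -30.168, i.e. -30.2 to one decimal place.
The high-ability type would prefer the pooling outcome.

-30.2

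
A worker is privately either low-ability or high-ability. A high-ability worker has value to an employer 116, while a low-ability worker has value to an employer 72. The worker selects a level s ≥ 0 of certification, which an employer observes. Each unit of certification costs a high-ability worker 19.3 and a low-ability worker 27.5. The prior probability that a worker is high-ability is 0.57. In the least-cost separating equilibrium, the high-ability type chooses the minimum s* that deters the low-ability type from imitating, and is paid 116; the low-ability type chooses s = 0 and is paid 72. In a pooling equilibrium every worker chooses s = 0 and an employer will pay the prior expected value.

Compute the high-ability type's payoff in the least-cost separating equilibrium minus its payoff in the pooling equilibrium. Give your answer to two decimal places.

Least-cost separating signal: s* solves 72 = 116 − 27.5·s*, so s* = (116 − 72)/27.5 = 1.6.
High-ability type's separating payoff: 116 − 19.3 × s* = 116 − 19.3 × (116 − 72)/27.5 = 116 − 849.2/27.5 = 85.12.
Pooling payoff: 0.57 × 116 + 0.43 × 72 = 97.08.
Difference: 85.12 − 97.08 = -11.96.
The high-ability type would prefer the pooling outcome.

-11.96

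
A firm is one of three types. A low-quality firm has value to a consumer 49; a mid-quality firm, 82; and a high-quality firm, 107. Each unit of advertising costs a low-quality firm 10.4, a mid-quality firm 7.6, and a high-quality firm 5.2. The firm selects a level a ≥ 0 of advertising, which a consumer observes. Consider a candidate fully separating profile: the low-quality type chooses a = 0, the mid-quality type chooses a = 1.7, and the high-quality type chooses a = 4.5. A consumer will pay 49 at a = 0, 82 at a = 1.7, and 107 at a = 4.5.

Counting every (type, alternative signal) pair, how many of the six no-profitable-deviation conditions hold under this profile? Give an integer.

Mid-quality (own payoff 82 − 7.6×1.7 = 69.08): to a=0 gives 49 → no gain ✓; to a=4.5 gives 107 − 7.6×4.5 = 72.8 → profitable ✗.
Low-quality (own payoff 49): to a=1.7 gives 82 − 10.4×1.7 = 64.32 → profitable ✗; to a=4.5 gives 107 − 10.4×4.5 = 60.2 → profitable ✗.
High-quality (own payoff 107 − 5.2×4.5 = 83.6): to a=0 gives 49 → no gain ✓; to a=1.7 gives 82 − 5.2×1.7 = 73.16 → no gain ✓.
3 of the 6 constraints hold; not an equilibrium.

3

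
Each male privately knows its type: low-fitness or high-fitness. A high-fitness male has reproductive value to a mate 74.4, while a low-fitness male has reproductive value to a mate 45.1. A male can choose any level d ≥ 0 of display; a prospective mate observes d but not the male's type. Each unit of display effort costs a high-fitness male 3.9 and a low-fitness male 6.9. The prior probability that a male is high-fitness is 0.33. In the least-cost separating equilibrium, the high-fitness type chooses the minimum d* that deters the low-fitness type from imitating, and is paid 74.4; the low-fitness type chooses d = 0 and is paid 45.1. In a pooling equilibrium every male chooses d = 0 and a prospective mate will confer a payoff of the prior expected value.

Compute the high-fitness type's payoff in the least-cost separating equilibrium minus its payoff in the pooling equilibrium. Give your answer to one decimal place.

3.1

Least-cost separating signal: d* solves 45.1 = 74.4 − 6.9·d*, so d* = (74.4 − 45.1)/6.9 ≈ 4.2464.
High-fitness type's separating payoff: 74.4 − 3.9 × d* = 74.4 − 3.9 × (74.4 − 45.1)/6.9 = 74.4 − 114.27/6.9 ≈ 57.839.
Pooling payoff: 0.33 × 74.4 + 0.67 × 45.1 = 54.769.
Difference: 57.839 − 54.769 = 3.07, i.e. 3.1 to one decimal place.
The high-fitness type prefers to separate.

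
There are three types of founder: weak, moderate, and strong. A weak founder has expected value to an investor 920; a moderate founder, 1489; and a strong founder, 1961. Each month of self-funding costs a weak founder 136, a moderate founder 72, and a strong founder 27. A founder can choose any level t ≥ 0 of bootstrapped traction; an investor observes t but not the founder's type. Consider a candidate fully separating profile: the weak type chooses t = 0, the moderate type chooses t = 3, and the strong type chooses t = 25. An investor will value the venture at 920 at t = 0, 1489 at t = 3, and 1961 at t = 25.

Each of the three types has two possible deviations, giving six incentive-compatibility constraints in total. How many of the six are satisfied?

4

Strong (own payoff 1961 − 27×25 = 1286): to t=0 gives 920 → no gain ✓; to t=3 gives 1489 − 27×3 = 1408 → profitable ✗.
Moderate (own payoff 1489 − 72×3 = 1273): to t=0 gives 920 → no gain ✓; to t=25 gives 1961 − 72×25 = 161 → no gain ✓.
Weak (own payoff 920): to t=3 gives 1489 − 136×3 = 1081 → profitable ✗; to t=25 gives 1961 − 136×25 = -1439 → no gain ✓.
4 of the 6 constraints hold; not an equilibrium.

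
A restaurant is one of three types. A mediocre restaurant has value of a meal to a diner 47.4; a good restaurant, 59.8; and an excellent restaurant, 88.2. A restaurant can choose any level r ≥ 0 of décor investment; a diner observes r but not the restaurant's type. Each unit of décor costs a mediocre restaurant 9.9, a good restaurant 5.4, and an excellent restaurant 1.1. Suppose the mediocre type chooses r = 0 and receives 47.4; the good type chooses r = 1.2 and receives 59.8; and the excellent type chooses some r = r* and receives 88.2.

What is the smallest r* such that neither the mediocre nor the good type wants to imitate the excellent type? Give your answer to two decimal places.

6.46

Mediocre type (on-path payoff 47.4) won't mimic when 47.4 ≥ 88.2 − 9.9·r*, i.e. r* ≥ 4.12.
Good type (on-path payoff 59.8 − 5.4×1.2 = 53.32) won't mimic when 53.32 ≥ 88.2 − 5.4·r*, i.e. r* ≥ 6.46.
Both must hold, so r* = max(4.12, 6.46) = 6.46. The good type's constraint binds.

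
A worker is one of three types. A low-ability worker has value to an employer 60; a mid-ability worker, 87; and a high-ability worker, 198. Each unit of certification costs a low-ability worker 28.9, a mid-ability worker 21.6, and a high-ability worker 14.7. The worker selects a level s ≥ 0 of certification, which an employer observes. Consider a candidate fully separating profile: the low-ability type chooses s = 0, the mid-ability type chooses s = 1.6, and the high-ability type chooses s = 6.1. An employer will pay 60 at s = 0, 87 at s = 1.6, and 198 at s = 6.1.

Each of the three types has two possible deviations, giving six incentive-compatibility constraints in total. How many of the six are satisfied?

Low-ability (own payoff 60): to s=1.6 gives 87 − 28.9×1.6 = 40.76 → no gain ✓; to s=6.1 gives 198 − 28.9×6.1 = 21.71 → no gain ✓.
High-ability (own payoff 198 − 14.7×6.1 = 108.33): to s=0 gives 60 → no gain ✓; to s=1.6 gives 87 − 14.7×1.6 = 63.48 → no gain ✓.
Mid-ability (own payoff 87 − 21.6×1.6 = 52.44): to s=0 gives 60 → profitable ✗; to s=6.1 gives 198 − 21.6×6.1 = 66.24 → profitable ✗.
4 of the 6 constraints hold; not an equilibrium.

4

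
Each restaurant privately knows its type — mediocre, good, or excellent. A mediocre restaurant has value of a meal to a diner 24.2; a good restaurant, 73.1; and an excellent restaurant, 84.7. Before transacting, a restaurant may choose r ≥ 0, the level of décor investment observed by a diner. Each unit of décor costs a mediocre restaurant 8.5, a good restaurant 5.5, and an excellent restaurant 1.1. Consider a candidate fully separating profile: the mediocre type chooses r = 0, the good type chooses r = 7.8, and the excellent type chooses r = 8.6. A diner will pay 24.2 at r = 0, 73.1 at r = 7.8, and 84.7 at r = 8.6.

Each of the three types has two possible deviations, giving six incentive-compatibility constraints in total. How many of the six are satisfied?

Excellent (own payoff 84.7 − 1.1×8.6 = 75.24): to r=0 gives 24.2 → no gain ✓; to r=7.8 gives 73.1 − 1.1×7.8 = 64.52 → no gain ✓.
Mediocre (own payoff 24.2): to r=7.8 gives 73.1 − 8.5×7.8 = 6.8 → no gain ✓; to r=8.6 gives 84.7 − 8.5×8.6 = 11.6 → no gain ✓.
Good (own payoff 73.1 − 5.5×7.8 = 30.2): to r=0 gives 24.2 → no gain ✓; to r=8.6 gives 84.7 − 5.5×8.6 = 37.4 → profitable ✗.
5 of the 6 constraints hold; not an equilibrium.

5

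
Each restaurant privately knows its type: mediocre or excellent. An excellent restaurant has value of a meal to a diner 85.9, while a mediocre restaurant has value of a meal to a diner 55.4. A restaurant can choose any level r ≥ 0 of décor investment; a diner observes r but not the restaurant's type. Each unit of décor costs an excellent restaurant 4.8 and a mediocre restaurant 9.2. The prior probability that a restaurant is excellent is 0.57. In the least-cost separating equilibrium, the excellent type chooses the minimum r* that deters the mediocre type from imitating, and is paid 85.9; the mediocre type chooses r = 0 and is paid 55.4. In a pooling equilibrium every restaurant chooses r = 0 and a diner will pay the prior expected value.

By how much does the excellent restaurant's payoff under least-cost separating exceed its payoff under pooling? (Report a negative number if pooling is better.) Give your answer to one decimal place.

-2.8

Least-cost separating signal: r* solves 55.4 = 85.9 − 9.2·r*, so r* = (85.9 − 55.4)/9.2 ≈ 3.3152.
Excellent type's separating payoff: 85.9 − 4.8 × r* = 85.9 − 4.8 × (85.9 − 55.4)/9.2 = 85.9 − 146.4/9.2 ≈ 69.987.
Pooling payoff: 0.57 × 85.9 + 0.43 × 55.4 = 72.785.
Difference: 69.987 − 72.785 = -2.798, i.e. -2.8 to one decimal place.
The excellent type would prefer the pooling outcome.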